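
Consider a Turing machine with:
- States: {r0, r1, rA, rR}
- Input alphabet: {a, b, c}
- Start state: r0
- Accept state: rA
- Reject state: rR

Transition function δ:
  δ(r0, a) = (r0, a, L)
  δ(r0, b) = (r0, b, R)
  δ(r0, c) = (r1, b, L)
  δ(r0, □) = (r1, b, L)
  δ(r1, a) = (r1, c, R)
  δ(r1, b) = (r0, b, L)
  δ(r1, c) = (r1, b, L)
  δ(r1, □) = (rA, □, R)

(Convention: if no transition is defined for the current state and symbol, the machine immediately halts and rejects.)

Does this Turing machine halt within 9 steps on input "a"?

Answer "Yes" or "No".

Execution trace:
Initial: [r0]a
Step 1: δ(r0, a) = (r0, a, L) → [r0]□a
Step 2: δ(r0, □) = (r1, b, L) → [r1]□ba
Step 3: δ(r1, □) = (rA, □, R) → □[rA]ba

The machine reaches the accept state rA and halts.
The machine halted after 3 steps (within the 9-step bound).

Answer: Yes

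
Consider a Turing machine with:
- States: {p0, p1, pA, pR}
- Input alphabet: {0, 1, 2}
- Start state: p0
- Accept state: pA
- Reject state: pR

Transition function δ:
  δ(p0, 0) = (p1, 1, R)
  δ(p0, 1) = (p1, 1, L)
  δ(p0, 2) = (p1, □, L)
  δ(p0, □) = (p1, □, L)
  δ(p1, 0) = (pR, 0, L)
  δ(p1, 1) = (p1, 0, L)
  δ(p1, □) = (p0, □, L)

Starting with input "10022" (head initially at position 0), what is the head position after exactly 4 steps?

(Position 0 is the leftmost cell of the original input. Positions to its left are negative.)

Execution trace (head position shown):
Step 0: [p0]10022  (head at position 0)
Step 1: move left → [p1]□10022  (head at position -1)
Step 2: move left → [p0]□□10022  (head at position -2)
Step 3: move left → [p1]□□□10022  (head at position -3)
Step 4: move left → [p0]□□□□10022  (head at position -4)

After 4 steps, the head is at position -4.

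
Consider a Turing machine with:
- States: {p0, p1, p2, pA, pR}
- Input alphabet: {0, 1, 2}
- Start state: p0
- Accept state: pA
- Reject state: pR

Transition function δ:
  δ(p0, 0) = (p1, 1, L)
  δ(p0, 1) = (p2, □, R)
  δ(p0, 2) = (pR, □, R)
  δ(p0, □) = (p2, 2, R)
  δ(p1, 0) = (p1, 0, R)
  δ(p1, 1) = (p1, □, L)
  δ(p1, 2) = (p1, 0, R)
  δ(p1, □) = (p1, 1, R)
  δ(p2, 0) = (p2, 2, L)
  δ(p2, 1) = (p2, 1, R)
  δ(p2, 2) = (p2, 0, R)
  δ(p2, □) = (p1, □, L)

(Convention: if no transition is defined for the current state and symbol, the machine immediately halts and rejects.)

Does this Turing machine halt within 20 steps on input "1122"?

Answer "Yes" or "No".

Execution trace:
Initial: [p0]1122
Step 1: δ(p0, 1) = (p2, □, R) → □[p2]122
Step 2: δ(p2, 1) = (p2, 1, R) → □1[p2]22
Step 3: δ(p2, 2) = (p2, 0, R) → □10[p2]2
Step 4: δ(p2, 2) = (p2, 0, R) → □100[p2]□
Step 5: δ(p2, □) = (p1, □, L) → □10[p1]0□
Step 6: δ(p1, 0) = (p1, 0, R) → □100[p1]□
Step 7: δ(p1, □) = (p1, 1, R) → □1001[p1]□
Step 8: δ(p1, □) = (p1, 1, R) → □10011[p1]□
Step 9: δ(p1, □) = (p1, 1, R) → □100111[p1]□
Step 10: δ(p1, □) = (p1, 1, R) → □1001111[p1]□
Step 11: δ(p1, □) = (p1, 1, R) → □10011111[p1]□
Step 12: δ(p1, □) = (p1, 1, R) → □100111111[p1]□
Step 13: δ(p1, □) = (p1, 1, R) → □1001111111[p1]□
Step 14: δ(p1, □) = (p1, 1, R) → □10011111111[p1]□
Step 15: δ(p1, □) = (p1, 1, R) → □100111111111[p1]□
Step 16: δ(p1, □) = (p1, 1, R) → □1001111111111[p1]□
Step 17: δ(p1, □) = (p1, 1, R) → □10011111111111[p1]□
Step 18: δ(p1, □) = (p1, 1, R) → □100111111111111[p1]□
Step 19: δ(p1, □) = (p1, 1, R) → □1001111111111111[p1]□
Step 20: δ(p1, □) = (p1, 1, R) → □10011111111111111[p1]□

The machine has not reached a halting state after 20 steps.
The machine did not halt within the 20-step bound.

Answer: No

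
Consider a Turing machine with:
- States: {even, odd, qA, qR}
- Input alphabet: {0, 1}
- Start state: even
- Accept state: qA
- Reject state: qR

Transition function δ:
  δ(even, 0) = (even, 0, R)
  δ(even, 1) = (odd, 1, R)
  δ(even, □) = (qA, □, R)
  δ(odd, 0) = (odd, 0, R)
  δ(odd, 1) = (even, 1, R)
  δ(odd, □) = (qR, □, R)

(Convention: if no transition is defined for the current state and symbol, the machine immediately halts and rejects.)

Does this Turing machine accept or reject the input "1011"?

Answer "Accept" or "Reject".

Execution trace:
Initial: [even]1011
Step 1: δ(even, 1) = (odd, 1, R) → 1[odd]011
Step 2: δ(odd, 0) = (odd, 0, R) → 10[odd]11
Step 3: δ(odd, 1) = (even, 1, R) → 101[even]1
Step 4: δ(even, 1) = (odd, 1, R) → 1011[odd]□
Step 5: δ(odd, □) = (qR, □, R) → 1011□[qR]□

The machine reaches the reject state qR and halts.

Answer: Reject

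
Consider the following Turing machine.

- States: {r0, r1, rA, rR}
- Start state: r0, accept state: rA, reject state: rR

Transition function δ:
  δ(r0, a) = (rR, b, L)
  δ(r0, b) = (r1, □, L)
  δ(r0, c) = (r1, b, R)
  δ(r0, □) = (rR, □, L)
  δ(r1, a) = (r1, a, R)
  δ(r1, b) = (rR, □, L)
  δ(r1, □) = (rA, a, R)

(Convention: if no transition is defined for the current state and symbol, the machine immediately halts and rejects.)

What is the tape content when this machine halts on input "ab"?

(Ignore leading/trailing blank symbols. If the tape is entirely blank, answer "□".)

Execution trace:
Initial: [r0]ab
Step 1: δ(r0, a) = (rR, b, L) → [rR]□bb

The machine reaches the reject state rR and halts.

Final tape (ignoring leading/trailing blanks): bb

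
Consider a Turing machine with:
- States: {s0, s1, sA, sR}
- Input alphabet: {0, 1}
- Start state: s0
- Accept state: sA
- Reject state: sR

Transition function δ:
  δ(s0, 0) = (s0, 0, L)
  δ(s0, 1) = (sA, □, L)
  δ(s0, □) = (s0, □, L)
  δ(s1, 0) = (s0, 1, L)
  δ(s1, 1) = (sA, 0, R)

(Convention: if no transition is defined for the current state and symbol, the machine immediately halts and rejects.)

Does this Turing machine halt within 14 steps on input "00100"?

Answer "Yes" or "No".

Execution trace:
Initial: [s0]00100
Step 1: δ(s0, 0) = (s0, 0, L) → [s0]□00100
Step 2: δ(s0, □) = (s0, □, L) → [s0]□□00100
Step 3: δ(s0, □) = (s0, □, L) → [s0]□□□00100
Step 4: δ(s0, □) = (s0, □, L) → [s0]□□□□00100
Step 5: δ(s0, □) = (s0, □, L) → [s0]□□□□□00100
Step 6: δ(s0, □) = (s0, □, L) → [s0]□□□□□□00100
Step 7: δ(s0, □) = (s0, □, L) → [s0]□□□□□□□00100
Step 8: δ(s0, □) = (s0, □, L) → [s0]□□□□□□□□00100
Step 9: δ(s0, □) = (s0, □, L) → [s0]□□□□□□□□□00100
Step 10: δ(s0, □) = (s0, □, L) → [s0]□□□□□□□□□□00100
Step 11: δ(s0, □) = (s0, □, L) → [s0]□□□□□□□□□□□00100
Step 12: δ(s0, □) = (s0, □, L) → [s0]□□□□□□□□□□□□00100
Step 13: δ(s0, □) = (s0, □, L) → [s0]□□□□□□□□□□□□□00100
Step 14: δ(s0, □) = (s0, □, L) → [s0]□□□□□□□□□□□□□□00100

The machine has not reached a halting state after 14 steps.
The machine did not halt within the 14-step bound.

Answer: No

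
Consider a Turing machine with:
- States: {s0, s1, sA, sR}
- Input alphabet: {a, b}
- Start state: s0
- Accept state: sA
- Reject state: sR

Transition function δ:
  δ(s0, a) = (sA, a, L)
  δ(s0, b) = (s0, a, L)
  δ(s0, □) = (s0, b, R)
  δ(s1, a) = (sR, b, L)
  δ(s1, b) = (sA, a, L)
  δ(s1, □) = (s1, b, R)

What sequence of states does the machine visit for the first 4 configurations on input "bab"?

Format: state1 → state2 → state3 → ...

Execution trace:
Initial: [s0]bab
Step 1: δ(s0, b) = (s0, a, L) → [s0]□aab
Step 2: δ(s0, □) = (s0, b, R) → b[s0]aab
Step 3: δ(s0, a) = (sA, a, L) → [sA]baab

The machine reaches the accept state sA and halts.

State sequence: s0 → s0 → s0 → sA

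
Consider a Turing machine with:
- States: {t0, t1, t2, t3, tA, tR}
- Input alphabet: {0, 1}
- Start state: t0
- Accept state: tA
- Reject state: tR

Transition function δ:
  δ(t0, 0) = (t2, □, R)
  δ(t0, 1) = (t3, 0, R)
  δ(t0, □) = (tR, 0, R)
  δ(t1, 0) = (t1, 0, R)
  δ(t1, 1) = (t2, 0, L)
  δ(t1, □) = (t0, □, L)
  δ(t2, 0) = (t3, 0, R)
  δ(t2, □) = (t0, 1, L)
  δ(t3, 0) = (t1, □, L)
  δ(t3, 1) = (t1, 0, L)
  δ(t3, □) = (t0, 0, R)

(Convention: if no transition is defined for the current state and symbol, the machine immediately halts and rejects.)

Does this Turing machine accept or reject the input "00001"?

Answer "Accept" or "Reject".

Execution trace:
Initial: [t0]00001
Step 1: δ(t0, 0) = (t2, □, R) → □[t2]0001
Step 2: δ(t2, 0) = (t3, 0, R) → □0[t3]001
Step 3: δ(t3, 0) = (t1, □, L) → □[t1]0□01
Step 4: δ(t1, 0) = (t1, 0, R) → □0[t1]□01
Step 5: δ(t1, □) = (t0, □, L) → □[t0]0□01
Step 6: δ(t0, 0) = (t2, □, R) → □□[t2]□01
Step 7: δ(t2, □) = (t0, 1, L) → □[t0]□101
Step 8: δ(t0, □) = (tR, 0, R) → □0[tR]101

The machine reaches the reject state tR and halts.

Answer: Reject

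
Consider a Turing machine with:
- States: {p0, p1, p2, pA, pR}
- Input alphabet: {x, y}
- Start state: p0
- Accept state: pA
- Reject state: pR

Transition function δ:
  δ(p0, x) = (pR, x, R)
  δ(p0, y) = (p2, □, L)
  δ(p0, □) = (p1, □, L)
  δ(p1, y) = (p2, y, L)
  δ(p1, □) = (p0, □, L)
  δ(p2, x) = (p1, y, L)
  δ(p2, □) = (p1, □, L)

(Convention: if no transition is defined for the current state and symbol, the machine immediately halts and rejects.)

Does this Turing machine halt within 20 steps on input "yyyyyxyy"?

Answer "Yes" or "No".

Execution trace:
Initial: [p0]yyyyyxyy
Step 1: δ(p0, y) = (p2, □, L) → [p2]□□yyyyxyy
Step 2: δ(p2, □) = (p1, □, L) → [p1]□□□yyyyxyy
Step 3: δ(p1, □) = (p0, □, L) → [p0]□□□□yyyyxyy
Step 4: δ(p0, □) = (p1, □, L) → [p1]□□□□□yyyyxyy
Step 5: δ(p1, □) = (p0, □, L) → [p0]□□□□□□yyyyxyy
Step 6: δ(p0, □) = (p1, □, L) → [p1]□□□□□□□yyyyxyy
Step 7: δ(p1, □) = (p0, □, L) → [p0]□□□□□□□□yyyyxyy
Step 8: δ(p0, □) = (p1, □, L) → [p1]□□□□□□□□□yyyyxyy
Step 9: δ(p1, □) = (p0, □, L) → [p0]□□□□□□□□□□yyyyxyy
Step 10: δ(p0, □) = (p1, □, L) → [p1]□□□□□□□□□□□yyyyxyy
Step 11: δ(p1, □) = (p0, □, L) → [p0]□□□□□□□□□□□□yyyyxyy
Step 12: δ(p0, □) = (p1, □, L) → [p1]□□□□□□□□□□□□□yyyyxyy
Step 13: δ(p1, □) = (p0, □, L) → [p0]□□□□□□□□□□□□□□yyyyxyy
Step 14: δ(p0, □) = (p1, □, L) → [p1]□□□□□□□□□□□□□□□yyyyxyy
Step 15: δ(p1, □) = (p0, □, L) → [p0]□□□□□□□□□□□□□□□□yyyyxyy
Step 16: δ(p0, □) = (p1, □, L) → [p1]□□□□□□□□□□□□□□□□□yyyyxyy
Step 17: δ(p1, □) = (p0, □, L) → [p0]□□□□□□□□□□□□□□□□□□yyyyxyy
Step 18: δ(p0, □) = (p1, □, L) → [p1]□□□□□□□□□□□□□□□□□□□yyyyxyy
Step 19: δ(p1, □) = (p0, □, L) → [p0]□□□□□□□□□□□□□□□□□□□□yyyyxyy
Step 20: δ(p0, □) = (p1, □, L) → [p1]□□□□□□□□□□□□□□□□□□□□□yyyyxyy

The machine has not reached a halting state after 20 steps.
The machine did not halt within the 20-step bound.

Answer: No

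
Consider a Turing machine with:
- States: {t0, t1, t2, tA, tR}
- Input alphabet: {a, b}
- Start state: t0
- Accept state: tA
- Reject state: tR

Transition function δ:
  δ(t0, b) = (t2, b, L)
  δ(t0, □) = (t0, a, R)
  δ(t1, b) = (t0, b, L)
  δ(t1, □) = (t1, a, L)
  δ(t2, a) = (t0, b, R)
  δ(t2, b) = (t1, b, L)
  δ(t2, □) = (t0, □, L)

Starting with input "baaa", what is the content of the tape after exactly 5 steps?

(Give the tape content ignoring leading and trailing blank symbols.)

Execution trace:
Initial: [t0]baaa
Step 1: δ(t0, b) = (t2, b, L) → [t2]□baaa
Step 2: δ(t2, □) = (t0, □, L) → [t0]□□baaa
Step 3: δ(t0, □) = (t0, a, R) → a[t0]□baaa
Step 4: δ(t0, □) = (t0, a, R) → aa[t0]baaa
Step 5: δ(t0, b) = (t2, b, L) → a[t2]abaaa

After 5 steps, the tape (ignoring leading/trailing blanks) is: aabaaa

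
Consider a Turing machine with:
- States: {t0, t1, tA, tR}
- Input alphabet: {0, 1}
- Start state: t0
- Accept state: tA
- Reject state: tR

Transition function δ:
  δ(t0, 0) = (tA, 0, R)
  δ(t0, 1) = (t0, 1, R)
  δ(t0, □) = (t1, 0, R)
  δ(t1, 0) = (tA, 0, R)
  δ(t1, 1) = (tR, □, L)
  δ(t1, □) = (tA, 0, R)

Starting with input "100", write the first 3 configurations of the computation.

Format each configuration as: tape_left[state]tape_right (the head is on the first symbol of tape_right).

Transitions applied:
Step 1: δ(t0, 1) = (t0, 1, R)
Step 2: δ(t0, 0) = (tA, 0, R)

The first 3 configurations are:
[t0]100 ⊢ 1[t0]00 ⊢ 10[tA]0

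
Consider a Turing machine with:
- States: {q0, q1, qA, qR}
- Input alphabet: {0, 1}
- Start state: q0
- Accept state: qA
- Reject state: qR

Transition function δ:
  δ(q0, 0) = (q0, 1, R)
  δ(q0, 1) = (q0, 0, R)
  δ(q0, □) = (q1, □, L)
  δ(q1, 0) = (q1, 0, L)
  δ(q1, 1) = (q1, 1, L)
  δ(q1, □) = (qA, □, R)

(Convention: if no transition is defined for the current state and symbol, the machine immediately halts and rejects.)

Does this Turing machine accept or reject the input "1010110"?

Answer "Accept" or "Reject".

Execution trace:
Initial: [q0]1010110
Step 1: δ(q0, 1) = (q0, 0, R) → 0[q0]010110
Step 2: δ(q0, 0) = (q0, 1, R) → 01[q0]10110
Step 3: δ(q0, 1) = (q0, 0, R) → 010[q0]0110
Step 4: δ(q0, 0) = (q0, 1, R) → 0101[q0]110
Step 5: δ(q0, 1) = (q0, 0, R) → 01010[q0]10
Step 6: δ(q0, 1) = (q0, 0, R) → 010100[q0]0
Step 7: δ(q0, 0) = (q0, 1, R) → 0101001[q0]□
Step 8: δ(q0, □) = (q1, □, L) → 010100[q1]1□
Step 9: δ(q1, 1) = (q1, 1, L) → 01010[q1]01□
Step 10: δ(q1, 0) = (q1, 0, L) → 0101[q1]001□
Step 11: δ(q1, 0) = (q1, 0, L) → 010[q1]1001□
Step 12: δ(q1, 1) = (q1, 1, L) → 01[q1]01001□
Step 13: δ(q1, 0) = (q1, 0, L) → 0[q1]101001□
Step 14: δ(q1, 1) = (q1, 1, L) → [q1]0101001□
Step 15: δ(q1, 0) = (q1, 0, L) → [q1]□0101001□
Step 16: δ(q1, □) = (qA, □, R) → □[qA]0101001□

The machine reaches the accept state qA and halts.

Answer: Accept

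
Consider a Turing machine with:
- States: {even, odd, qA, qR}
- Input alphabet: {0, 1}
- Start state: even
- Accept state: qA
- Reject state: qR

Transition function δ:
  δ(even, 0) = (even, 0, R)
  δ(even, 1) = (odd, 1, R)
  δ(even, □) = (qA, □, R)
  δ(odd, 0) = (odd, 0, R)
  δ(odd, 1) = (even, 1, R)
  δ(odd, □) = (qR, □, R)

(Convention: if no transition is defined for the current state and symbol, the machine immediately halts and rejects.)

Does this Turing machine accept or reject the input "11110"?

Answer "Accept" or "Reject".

Execution trace:
Initial: [even]11110
Step 1: δ(even, 1) = (odd, 1, R) → 1[odd]1110
Step 2: δ(odd, 1) = (even, 1, R) → 11[even]110
Step 3: δ(even, 1) = (odd, 1, R) → 111[odd]10
Step 4: δ(odd, 1) = (even, 1, R) → 1111[even]0
Step 5: δ(even, 0) = (even, 0, R) → 11110[even]□
Step 6: δ(even, □) = (qA, □, R) → 11110□[qA]□

The machine reaches the accept state qA and halts.

Answer: Accept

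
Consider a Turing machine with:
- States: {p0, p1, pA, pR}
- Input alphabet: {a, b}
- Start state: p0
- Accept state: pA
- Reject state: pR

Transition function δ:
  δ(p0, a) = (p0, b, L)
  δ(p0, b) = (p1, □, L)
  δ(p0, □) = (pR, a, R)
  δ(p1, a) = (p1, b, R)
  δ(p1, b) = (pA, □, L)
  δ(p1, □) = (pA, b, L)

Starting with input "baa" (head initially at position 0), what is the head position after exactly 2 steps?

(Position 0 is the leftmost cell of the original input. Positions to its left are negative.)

Execution trace (head position shown):
Step 0: [p0]baa  (head at position 0)
Step 1: move left → [p1]□□aa  (head at position -1)
Step 2: move left → [pA]□b□aa  (head at position -2)

After 2 steps, the head is at position -2.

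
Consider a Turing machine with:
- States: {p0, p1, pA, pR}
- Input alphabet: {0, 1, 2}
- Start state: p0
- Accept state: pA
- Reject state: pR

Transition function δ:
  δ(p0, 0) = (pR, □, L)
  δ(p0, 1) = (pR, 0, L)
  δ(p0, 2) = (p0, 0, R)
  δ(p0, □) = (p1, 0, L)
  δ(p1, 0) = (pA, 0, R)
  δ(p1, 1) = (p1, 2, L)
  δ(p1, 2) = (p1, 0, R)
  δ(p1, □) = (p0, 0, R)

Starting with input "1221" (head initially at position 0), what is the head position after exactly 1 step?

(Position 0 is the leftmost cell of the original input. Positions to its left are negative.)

Execution trace (head position shown):
Step 0: [p0]1221  (head at position 0)
Step 1: move left → [pR]□0221  (head at position -1)

After 1 step, the head is at position -1.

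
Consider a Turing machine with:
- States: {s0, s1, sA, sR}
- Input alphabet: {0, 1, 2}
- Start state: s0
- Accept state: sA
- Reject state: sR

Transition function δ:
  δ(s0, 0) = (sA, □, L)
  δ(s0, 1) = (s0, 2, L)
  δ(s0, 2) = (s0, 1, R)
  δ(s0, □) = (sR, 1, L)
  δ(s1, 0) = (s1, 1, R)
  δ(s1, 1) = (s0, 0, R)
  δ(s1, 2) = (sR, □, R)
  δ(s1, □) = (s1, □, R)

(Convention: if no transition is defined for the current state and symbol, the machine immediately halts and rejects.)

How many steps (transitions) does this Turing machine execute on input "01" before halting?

Execution trace:
Initial: [s0]01
Step 1: δ(s0, 0) = (sA, □, L) → [sA]□□1

The machine reaches the accept state sA and halts.

The machine executed 1 step before halting.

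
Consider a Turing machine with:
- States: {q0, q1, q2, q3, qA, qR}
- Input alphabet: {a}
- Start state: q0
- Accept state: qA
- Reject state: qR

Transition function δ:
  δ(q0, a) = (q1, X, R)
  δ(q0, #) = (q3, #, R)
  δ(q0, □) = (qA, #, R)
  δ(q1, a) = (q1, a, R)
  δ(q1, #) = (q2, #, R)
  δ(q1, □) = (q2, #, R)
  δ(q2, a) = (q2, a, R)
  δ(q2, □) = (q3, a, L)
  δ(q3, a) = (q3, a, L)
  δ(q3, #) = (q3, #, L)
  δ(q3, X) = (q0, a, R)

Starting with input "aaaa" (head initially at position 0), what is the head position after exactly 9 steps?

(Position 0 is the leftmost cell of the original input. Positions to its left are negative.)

Execution trace (head position shown):
Step 0: [q0]aaaa  (head at position 0)
Step 1: move right → X[q1]aaa  (head at position 1)
Step 2: move right → Xa[q1]aa  (head at position 2)
Step 3: move right → Xaa[q1]a  (head at position 3)
Step 4: move right → Xaaa[q1]□  (head at position 4)
Step 5: move right → Xaaa#[q2]□  (head at position 5)
Step 6: move left → Xaaa[q3]#a  (head at position 4)
Step 7: move left → Xaa[q3]a#a  (head at position 3)
Step 8: move left → Xa[q3]aa#a  (head at position 2)
Step 9: move left → X[q3]aaa#a  (head at position 1)

After 9 steps, the head is at position 1.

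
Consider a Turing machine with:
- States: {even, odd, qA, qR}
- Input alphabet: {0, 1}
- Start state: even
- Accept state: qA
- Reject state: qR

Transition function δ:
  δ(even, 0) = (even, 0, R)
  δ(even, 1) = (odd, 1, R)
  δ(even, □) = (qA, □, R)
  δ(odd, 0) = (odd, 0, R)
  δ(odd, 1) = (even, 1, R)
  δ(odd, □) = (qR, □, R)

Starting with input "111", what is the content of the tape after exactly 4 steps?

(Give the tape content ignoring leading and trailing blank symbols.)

Execution trace:
Initial: [even]111
Step 1: δ(even, 1) = (odd, 1, R) → 1[odd]11
Step 2: δ(odd, 1) = (even, 1, R) → 11[even]1
Step 3: δ(even, 1) = (odd, 1, R) → 111[odd]□
Step 4: δ(odd, □) = (qR, □, R) → 111□[qR]□

The machine reaches the reject state qR and halts.

After 4 steps, the tape (ignoring leading/trailing blanks) is: 111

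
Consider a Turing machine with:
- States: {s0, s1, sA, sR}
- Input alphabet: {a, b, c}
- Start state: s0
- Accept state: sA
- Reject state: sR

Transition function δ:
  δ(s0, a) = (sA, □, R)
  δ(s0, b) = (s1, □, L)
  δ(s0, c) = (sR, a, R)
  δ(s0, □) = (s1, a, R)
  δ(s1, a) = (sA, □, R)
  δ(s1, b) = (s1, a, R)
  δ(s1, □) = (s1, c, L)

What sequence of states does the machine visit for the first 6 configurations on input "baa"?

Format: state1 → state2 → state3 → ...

Execution trace:
Initial: [s0]baa
Step 1: δ(s0, b) = (s1, □, L) → [s1]□□aa
Step 2: δ(s1, □) = (s1, c, L) → [s1]□c□aa
Step 3: δ(s1, □) = (s1, c, L) → [s1]□cc□aa
Step 4: δ(s1, □) = (s1, c, L) → [s1]□ccc□aa
Step 5: δ(s1, □) = (s1, c, L) → [s1]□cccc□aa

State sequence: s0 → s1 → s1 → s1 → s1 → s1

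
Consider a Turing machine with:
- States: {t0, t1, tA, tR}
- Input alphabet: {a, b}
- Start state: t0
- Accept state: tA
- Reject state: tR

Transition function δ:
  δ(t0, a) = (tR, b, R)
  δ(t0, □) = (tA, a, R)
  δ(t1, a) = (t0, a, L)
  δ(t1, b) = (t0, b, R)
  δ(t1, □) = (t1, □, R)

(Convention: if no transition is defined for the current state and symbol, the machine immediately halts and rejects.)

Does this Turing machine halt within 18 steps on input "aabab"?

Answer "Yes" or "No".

Execution trace:
Initial: [t0]aabab
Step 1: δ(t0, a) = (tR, b, R) → b[tR]abab

The machine reaches the reject state tR and halts.
The machine halted after 1 step (within the 18-step bound).

Answer: Yes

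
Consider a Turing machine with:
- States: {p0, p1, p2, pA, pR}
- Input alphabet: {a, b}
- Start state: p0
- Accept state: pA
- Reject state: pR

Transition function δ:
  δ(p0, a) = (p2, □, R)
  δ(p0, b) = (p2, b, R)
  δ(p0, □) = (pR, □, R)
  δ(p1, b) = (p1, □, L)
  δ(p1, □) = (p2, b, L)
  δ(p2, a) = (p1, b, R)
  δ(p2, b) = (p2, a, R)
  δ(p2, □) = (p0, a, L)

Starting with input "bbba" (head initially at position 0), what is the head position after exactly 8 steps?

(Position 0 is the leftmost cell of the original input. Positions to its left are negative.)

Execution trace (head position shown):
Step 0: [p0]bbba  (head at position 0)
Step 1: move right → b[p2]bba  (head at position 1)
Step 2: move right → ba[p2]ba  (head at position 2)
Step 3: move right → baa[p2]a  (head at position 3)
Step 4: move right → baab[p1]□  (head at position 4)
Step 5: move left → baa[p2]bb  (head at position 3)
Step 6: move right → baaa[p2]b  (head at position 4)
Step 7: move right → baaaa[p2]□  (head at position 5)
Step 8: move left → baaa[p0]aa  (head at position 4)

After 8 steps, the head is at position 4.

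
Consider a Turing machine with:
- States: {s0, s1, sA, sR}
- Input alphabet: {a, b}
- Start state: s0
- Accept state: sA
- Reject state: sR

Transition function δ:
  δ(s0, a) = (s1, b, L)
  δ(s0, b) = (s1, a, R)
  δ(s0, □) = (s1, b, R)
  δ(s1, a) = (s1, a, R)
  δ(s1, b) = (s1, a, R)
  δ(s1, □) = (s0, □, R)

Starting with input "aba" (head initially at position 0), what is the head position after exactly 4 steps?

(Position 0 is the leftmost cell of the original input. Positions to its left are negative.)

Execution trace (head position shown):
Step 0: [s0]aba  (head at position 0)
Step 1: move left → [s1]□bba  (head at position -1)
Step 2: move right → □[s0]bba  (head at position 0)
Step 3: move right → □a[s1]ba  (head at position 1)
Step 4: move right → □aa[s1]a  (head at position 2)

After 4 steps, the head is at position 2.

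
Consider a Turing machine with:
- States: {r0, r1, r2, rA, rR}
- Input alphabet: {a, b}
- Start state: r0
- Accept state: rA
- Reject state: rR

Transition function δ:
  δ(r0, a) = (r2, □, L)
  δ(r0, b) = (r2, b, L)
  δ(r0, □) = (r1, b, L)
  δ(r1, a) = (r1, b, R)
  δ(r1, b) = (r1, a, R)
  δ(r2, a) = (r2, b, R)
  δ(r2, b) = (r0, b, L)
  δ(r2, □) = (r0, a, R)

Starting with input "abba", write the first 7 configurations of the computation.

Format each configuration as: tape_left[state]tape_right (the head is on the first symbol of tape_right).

Transitions applied:
Step 1: δ(r0, a) = (r2, □, L)
Step 2: δ(r2, □) = (r0, a, R)
Step 3: δ(r0, □) = (r1, b, L)
Step 4: δ(r1, a) = (r1, b, R)
Step 5: δ(r1, b) = (r1, a, R)
Step 6: δ(r1, b) = (r1, a, R)

The first 7 configurations are:
[r0]abba ⊢ [r2]□□bba ⊢ a[r0]□bba ⊢ [r1]abbba ⊢ b[r1]bbba ⊢ ba[r1]bba ⊢ baa[r1]ba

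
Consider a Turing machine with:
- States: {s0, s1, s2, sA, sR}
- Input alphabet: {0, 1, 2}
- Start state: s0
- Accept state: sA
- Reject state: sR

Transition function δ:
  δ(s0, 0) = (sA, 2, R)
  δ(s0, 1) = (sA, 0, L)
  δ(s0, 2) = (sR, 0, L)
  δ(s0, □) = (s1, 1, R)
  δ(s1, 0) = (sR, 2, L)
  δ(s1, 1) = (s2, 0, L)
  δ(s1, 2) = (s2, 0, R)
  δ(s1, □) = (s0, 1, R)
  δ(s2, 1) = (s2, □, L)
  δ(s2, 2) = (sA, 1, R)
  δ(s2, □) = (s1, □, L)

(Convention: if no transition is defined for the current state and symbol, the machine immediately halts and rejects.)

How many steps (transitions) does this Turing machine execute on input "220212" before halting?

Execution trace:
Initial: [s0]220212
Step 1: δ(s0, 2) = (sR, 0, L) → [sR]□020212

The machine reaches the reject state sR and halts.

The machine executed 1 step before halting.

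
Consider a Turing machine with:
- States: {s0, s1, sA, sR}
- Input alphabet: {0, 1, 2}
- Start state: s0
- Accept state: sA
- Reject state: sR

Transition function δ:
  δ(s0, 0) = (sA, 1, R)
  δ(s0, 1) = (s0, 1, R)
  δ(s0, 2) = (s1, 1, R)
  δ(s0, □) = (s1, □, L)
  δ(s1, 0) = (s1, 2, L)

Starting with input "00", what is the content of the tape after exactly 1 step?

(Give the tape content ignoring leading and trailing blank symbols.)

Execution trace:
Initial: [s0]00
Step 1: δ(s0, 0) = (sA, 1, R) → 1[sA]0

The machine reaches the accept state sA and halts.

After 1 step, the tape (ignoring leading/trailing blanks) is: 10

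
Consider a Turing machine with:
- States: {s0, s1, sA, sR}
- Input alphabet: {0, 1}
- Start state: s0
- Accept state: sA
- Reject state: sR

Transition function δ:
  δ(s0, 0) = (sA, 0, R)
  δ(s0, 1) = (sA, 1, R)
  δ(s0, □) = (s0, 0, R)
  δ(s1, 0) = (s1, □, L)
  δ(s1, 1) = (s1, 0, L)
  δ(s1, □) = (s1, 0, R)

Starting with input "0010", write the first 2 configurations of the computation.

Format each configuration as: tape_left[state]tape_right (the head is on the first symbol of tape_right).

Transitions applied:
Step 1: δ(s0, 0) = (sA, 0, R)

The first 2 configurations are:
[s0]0010 ⊢ 0[sA]010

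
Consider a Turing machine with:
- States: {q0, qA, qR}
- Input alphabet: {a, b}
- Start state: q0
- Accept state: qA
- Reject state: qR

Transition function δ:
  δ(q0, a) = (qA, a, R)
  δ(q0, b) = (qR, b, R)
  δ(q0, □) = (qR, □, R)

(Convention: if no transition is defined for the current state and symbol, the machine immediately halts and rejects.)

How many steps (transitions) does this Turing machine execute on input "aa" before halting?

Execution trace:
Initial: [q0]aa
Step 1: δ(q0, a) = (qA, a, R) → a[qA]a

The machine reaches the accept state qA and halts.

The machine executed 1 step before halting.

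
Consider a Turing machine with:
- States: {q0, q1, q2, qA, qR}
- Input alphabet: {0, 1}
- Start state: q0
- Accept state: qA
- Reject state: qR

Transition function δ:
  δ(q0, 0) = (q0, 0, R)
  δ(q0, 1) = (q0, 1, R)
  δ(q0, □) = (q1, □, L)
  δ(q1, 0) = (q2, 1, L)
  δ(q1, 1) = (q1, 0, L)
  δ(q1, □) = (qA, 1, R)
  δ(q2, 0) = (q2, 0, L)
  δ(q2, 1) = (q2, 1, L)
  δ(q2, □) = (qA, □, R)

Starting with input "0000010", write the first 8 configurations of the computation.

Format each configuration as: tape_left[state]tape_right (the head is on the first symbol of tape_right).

Transitions applied:
Step 1: δ(q0, 0) = (q0, 0, R)
Step 2: δ(q0, 0) = (q0, 0, R)
Step 3: δ(q0, 0) = (q0, 0, R)
Step 4: δ(q0, 0) = (q0, 0, R)
Step 5: δ(q0, 0) = (q0, 0, R)
Step 6: δ(q0, 1) = (q0, 1, R)
Step 7: δ(q0, 0) = (q0, 0, R)

The first 8 configurations are:
[q0]0000010 ⊢ 0[q0]000010 ⊢ 00[q0]00010 ⊢ 000[q0]0010 ⊢ 0000[q0]010 ⊢ 00000[q0]10 ⊢ 000001[q0]0 ⊢ 0000010[q0]□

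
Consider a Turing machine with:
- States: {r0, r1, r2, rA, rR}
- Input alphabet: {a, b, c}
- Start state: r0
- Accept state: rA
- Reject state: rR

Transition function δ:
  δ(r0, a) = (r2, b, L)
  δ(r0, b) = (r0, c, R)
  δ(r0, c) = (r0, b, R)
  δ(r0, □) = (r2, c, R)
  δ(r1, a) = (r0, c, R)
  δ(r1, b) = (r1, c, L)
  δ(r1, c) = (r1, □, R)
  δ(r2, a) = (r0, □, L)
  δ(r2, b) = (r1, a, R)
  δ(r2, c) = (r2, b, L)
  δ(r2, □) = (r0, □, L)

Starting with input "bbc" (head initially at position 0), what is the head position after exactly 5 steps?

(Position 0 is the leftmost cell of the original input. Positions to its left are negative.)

Execution trace (head position shown):
Step 0: [r0]bbc  (head at position 0)
Step 1: move right → c[r0]bc  (head at position 1)
Step 2: move right → cc[r0]c  (head at position 2)
Step 3: move right → ccb[r0]□  (head at position 3)
Step 4: move right → ccbc[r2]□  (head at position 4)
Step 5: move left → ccb[r0]c□  (head at position 3)

After 5 steps, the head is at position 3.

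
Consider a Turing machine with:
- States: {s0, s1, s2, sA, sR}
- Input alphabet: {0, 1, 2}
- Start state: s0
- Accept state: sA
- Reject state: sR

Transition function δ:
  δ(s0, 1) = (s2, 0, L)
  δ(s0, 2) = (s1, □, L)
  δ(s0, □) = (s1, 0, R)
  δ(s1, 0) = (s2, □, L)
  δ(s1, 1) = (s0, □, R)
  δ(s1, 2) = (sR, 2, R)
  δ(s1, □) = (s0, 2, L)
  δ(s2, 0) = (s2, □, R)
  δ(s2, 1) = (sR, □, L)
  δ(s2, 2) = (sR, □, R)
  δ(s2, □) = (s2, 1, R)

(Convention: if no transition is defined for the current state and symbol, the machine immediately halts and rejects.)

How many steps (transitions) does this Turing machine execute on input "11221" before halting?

Execution trace:
Initial: [s0]11221
Step 1: δ(s0, 1) = (s2, 0, L) → [s2]□01221
Step 2: δ(s2, □) = (s2, 1, R) → 1[s2]01221
Step 3: δ(s2, 0) = (s2, □, R) → 1□[s2]1221
Step 4: δ(s2, 1) = (sR, □, L) → 1[sR]□□221

The machine reaches the reject state sR and halts.

The machine executed 4 steps before halting.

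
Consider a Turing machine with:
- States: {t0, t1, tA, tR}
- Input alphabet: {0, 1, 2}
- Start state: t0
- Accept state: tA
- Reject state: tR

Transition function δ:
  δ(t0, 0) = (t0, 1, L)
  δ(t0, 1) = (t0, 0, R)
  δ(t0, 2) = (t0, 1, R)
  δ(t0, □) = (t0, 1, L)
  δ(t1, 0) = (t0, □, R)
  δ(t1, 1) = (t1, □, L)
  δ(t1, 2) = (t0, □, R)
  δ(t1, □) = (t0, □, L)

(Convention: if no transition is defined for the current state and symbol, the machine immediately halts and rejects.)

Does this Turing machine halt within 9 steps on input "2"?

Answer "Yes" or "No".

Execution trace:
Initial: [t0]2
Step 1: δ(t0, 2) = (t0, 1, R) → 1[t0]□
Step 2: δ(t0, □) = (t0, 1, L) → [t0]11
Step 3: δ(t0, 1) = (t0, 0, R) → 0[t0]1
Step 4: δ(t0, 1) = (t0, 0, R) → 00[t0]□
Step 5: δ(t0, □) = (t0, 1, L) → 0[t0]01
Step 6: δ(t0, 0) = (t0, 1, L) → [t0]011
Step 7: δ(t0, 0) = (t0, 1, L) → [t0]□111
Step 8: δ(t0, □) = (t0, 1, L) → [t0]□1111
Step 9: δ(t0, □) = (t0, 1, L) → [t0]□11111

The machine has not reached a halting state after 9 steps.
The machine did not halt within the 9-step bound.

Answer: No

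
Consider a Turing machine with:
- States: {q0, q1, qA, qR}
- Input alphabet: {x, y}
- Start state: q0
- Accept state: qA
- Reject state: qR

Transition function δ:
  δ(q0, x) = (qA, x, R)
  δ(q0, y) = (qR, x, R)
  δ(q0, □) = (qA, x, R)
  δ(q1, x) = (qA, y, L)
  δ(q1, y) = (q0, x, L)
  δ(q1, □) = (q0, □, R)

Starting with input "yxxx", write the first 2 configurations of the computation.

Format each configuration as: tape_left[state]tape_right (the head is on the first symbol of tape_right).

Transitions applied:
Step 1: δ(q0, y) = (qR, x, R)

The first 2 configurations are:
[q0]yxxx ⊢ x[qR]xxx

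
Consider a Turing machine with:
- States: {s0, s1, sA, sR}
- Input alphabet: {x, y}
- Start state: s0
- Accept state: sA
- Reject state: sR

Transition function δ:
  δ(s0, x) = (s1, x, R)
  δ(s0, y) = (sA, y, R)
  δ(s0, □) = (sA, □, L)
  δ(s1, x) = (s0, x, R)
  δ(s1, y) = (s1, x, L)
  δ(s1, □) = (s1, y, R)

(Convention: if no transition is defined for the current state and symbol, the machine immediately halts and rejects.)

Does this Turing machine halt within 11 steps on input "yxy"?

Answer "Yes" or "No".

Execution trace:
Initial: [s0]yxy
Step 1: δ(s0, y) = (sA, y, R) → y[sA]xy

The machine reaches the accept state sA and halts.
The machine halted after 1 step (within the 11-step bound).

Answer: Yes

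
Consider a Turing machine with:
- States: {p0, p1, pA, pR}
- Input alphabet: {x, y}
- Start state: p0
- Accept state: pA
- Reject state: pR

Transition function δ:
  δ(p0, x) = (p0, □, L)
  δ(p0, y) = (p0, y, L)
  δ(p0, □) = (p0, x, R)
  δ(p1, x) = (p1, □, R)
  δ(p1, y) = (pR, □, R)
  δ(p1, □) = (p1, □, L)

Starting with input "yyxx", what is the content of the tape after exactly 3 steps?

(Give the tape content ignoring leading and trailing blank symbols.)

Execution trace:
Initial: [p0]yyxx
Step 1: δ(p0, y) = (p0, y, L) → [p0]□yyxx
Step 2: δ(p0, □) = (p0, x, R) → x[p0]yyxx
Step 3: δ(p0, y) = (p0, y, L) → [p0]xyyxx

After 3 steps, the tape (ignoring leading/trailing blanks) is: xyyxx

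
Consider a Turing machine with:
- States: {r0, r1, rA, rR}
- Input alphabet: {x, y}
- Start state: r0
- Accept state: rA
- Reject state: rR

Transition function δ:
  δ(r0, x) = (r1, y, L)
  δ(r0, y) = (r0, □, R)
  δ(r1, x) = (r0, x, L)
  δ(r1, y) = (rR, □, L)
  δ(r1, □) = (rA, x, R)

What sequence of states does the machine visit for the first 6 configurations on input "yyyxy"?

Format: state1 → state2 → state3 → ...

Execution trace:
Initial: [r0]yyyxy
Step 1: δ(r0, y) = (r0, □, R) → □[r0]yyxy
Step 2: δ(r0, y) = (r0, □, R) → □□[r0]yxy
Step 3: δ(r0, y) = (r0, □, R) → □□□[r0]xy
Step 4: δ(r0, x) = (r1, y, L) → □□[r1]□yy
Step 5: δ(r1, □) = (rA, x, R) → □□x[rA]yy

The machine reaches the accept state rA and halts.

State sequence: r0 → r0 → r0 → r0 → r1 → rA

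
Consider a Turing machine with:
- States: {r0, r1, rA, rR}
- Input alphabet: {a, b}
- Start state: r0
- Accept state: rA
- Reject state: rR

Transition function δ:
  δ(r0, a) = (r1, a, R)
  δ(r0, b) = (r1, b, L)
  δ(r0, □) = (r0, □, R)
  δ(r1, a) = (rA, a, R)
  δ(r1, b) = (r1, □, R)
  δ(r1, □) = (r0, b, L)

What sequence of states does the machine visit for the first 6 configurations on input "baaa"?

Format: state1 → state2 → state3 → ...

Execution trace:
Initial: [r0]baaa
Step 1: δ(r0, b) = (r1, b, L) → [r1]□baaa
Step 2: δ(r1, □) = (r0, b, L) → [r0]□bbaaa
Step 3: δ(r0, □) = (r0, □, R) → □[r0]bbaaa
Step 4: δ(r0, b) = (r1, b, L) → [r1]□bbaaa
Step 5: δ(r1, □) = (r0, b, L) → [r0]□bbbaaa

State sequence: r0 → r1 → r0 → r0 → r1 → r0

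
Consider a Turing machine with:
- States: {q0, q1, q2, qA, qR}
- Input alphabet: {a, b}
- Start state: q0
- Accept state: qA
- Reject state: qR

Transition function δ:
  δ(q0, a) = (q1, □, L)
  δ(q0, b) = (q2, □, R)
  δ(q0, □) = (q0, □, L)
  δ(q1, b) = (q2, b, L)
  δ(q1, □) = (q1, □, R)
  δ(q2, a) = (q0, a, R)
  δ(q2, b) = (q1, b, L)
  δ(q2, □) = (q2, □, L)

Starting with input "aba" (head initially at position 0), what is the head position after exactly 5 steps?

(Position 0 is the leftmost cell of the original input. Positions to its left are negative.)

Execution trace (head position shown):
Step 0: [q0]aba  (head at position 0)
Step 1: move left → [q1]□□ba  (head at position -1)
Step 2: move right → □[q1]□ba  (head at position 0)
Step 3: move right → □□[q1]ba  (head at position 1)
Step 4: move left → □[q2]□ba  (head at position 0)
Step 5: move left → [q2]□□ba  (head at position -1)

After 5 steps, the head is at position -1.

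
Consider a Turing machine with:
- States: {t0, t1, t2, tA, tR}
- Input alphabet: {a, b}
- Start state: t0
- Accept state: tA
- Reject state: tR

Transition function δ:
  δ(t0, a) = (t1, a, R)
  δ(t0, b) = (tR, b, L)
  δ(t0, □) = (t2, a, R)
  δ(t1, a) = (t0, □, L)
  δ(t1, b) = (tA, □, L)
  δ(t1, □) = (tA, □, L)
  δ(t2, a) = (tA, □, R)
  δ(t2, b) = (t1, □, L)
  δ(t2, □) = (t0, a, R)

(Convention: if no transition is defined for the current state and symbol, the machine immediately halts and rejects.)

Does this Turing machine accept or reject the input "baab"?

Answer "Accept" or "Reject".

Execution trace:
Initial: [t0]baab
Step 1: δ(t0, b) = (tR, b, L) → [tR]□baab

The machine reaches the reject state tR and halts.

Answer: Reject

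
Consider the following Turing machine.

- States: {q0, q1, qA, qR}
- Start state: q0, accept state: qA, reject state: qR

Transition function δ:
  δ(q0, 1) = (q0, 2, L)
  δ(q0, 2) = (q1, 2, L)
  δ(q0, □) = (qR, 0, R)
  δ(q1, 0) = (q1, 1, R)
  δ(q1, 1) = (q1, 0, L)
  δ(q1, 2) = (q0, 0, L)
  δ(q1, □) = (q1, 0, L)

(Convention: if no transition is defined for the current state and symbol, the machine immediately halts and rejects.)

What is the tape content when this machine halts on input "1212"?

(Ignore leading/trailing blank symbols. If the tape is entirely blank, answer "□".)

Execution trace:
Initial: [q0]1212
Step 1: δ(q0, 1) = (q0, 2, L) → [q0]□2212
Step 2: δ(q0, □) = (qR, 0, R) → 0[qR]2212

The machine reaches the reject state qR and halts.

Final tape (ignoring leading/trailing blanks): 02212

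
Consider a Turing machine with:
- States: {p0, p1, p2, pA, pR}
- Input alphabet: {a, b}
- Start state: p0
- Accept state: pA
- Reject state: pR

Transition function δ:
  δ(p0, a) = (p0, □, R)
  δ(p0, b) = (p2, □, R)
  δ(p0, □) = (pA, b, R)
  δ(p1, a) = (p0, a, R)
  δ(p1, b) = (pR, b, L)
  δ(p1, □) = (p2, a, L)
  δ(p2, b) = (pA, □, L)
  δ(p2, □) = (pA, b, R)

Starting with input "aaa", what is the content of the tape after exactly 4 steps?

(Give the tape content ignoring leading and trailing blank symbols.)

Execution trace:
Initial: [p0]aaa
Step 1: δ(p0, a) = (p0, □, R) → □[p0]aa
Step 2: δ(p0, a) = (p0, □, R) → □□[p0]a
Step 3: δ(p0, a) = (p0, □, R) → □□□[p0]□
Step 4: δ(p0, □) = (pA, b, R) → □□□b[pA]□

The machine reaches the accept state pA and halts.

After 4 steps, the tape (ignoring leading/trailing blanks) is: b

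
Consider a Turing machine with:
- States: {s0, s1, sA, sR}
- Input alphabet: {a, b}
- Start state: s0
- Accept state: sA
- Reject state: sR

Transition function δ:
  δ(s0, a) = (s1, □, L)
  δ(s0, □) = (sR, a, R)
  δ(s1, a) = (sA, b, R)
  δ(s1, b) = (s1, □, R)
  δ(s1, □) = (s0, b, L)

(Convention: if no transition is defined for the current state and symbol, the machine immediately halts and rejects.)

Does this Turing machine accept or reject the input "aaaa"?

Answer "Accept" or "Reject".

Execution trace:
Initial: [s0]aaaa
Step 1: δ(s0, a) = (s1, □, L) → [s1]□□aaa
Step 2: δ(s1, □) = (s0, b, L) → [s0]□b□aaa
Step 3: δ(s0, □) = (sR, a, R) → a[sR]b□aaa

The machine reaches the reject state sR and halts.

Answer: Reject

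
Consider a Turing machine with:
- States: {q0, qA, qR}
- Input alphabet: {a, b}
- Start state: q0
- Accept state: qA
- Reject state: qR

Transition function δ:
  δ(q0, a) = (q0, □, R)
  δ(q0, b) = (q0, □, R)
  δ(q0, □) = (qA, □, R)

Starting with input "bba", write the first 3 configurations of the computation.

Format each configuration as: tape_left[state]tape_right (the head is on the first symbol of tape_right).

Transitions applied:
Step 1: δ(q0, b) = (q0, □, R)
Step 2: δ(q0, b) = (q0, □, R)

The first 3 configurations are:
[q0]bba ⊢ □[q0]ba ⊢ □□[q0]a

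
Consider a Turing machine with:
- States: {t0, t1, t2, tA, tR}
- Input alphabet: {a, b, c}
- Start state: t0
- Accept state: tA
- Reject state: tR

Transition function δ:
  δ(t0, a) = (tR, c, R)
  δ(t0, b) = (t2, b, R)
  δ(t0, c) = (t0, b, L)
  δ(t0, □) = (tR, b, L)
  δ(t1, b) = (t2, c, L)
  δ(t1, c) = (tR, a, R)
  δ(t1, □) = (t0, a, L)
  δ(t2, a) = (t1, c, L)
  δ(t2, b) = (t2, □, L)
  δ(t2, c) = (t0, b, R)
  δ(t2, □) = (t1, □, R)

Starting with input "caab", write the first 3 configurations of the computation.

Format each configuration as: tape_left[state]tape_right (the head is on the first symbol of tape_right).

Transitions applied:
Step 1: δ(t0, c) = (t0, b, L)
Step 2: δ(t0, □) = (tR, b, L)

The first 3 configurations are:
[t0]caab ⊢ [t0]□baab ⊢ [tR]□bbaab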